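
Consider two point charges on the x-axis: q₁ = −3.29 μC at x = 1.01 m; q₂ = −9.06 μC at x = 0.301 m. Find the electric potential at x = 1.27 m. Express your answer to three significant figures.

The total potential is the scalar sum of each charge's contribution, V = Σ kqᵢ/rᵢ.
Distances from the field point to each charge: r₁ = 0.260 m, r₂ = 0.969 m.
V = k[(-3.29×10⁻⁶)/(0.260) + (-9.06×10⁻⁶)/(0.969)] = -1.98×10⁵ V.

-1.98×10⁵ V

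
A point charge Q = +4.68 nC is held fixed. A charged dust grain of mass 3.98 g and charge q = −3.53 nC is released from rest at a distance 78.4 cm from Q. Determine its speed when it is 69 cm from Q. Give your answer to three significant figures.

Only the electrostatic force acts, so mechanical energy is conserved: ½mv² = U₁ − U₂ = kQq(1/r₁ − 1/r₂).
U₁ − U₂ = (8.99×10⁹ N·m²/C²)(4.68×10⁻⁹ C)(-3.53×10⁻⁹ C)(1/0.784 − 1/0.690) = 2.58×10⁻⁸ J.
v = √(2·2.58×10⁻⁸/3.98×10⁻³) = 3.60×10⁻³ m/s.

3.60×10⁻³ m/s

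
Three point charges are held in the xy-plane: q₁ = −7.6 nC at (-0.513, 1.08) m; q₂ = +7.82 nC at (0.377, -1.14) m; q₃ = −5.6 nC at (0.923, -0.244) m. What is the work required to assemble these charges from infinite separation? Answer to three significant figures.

The work to assemble the configuration equals its total potential energy, U = Σ kqᵢqⱼ/rᵢⱼ over all pairs.
Pair separations: r₁₂ = 2.39 m, r₁₃ = 1.95 m, r₂₃ = 1.05 m.
U = (-2.23×10⁻⁷) + (1.96×10⁻⁷) + (-3.75×10⁻⁷) = -4.03×10⁻⁷ J.

-4.03×10⁻⁷ J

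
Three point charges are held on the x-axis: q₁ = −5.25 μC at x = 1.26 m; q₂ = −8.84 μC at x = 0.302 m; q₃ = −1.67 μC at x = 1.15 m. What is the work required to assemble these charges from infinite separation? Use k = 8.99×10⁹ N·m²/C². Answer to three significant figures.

The work to assemble the configuration equals its total potential energy, U = Σ kqᵢqⱼ/rᵢⱼ over all pairs.
Pair separations: r₁₂ = 0.958 m, r₁₃ = 0.110 m, r₂₃ = 0.848 m.
U = (0.436) + (0.717) + (0.157) = 1.31 J.

1.31 J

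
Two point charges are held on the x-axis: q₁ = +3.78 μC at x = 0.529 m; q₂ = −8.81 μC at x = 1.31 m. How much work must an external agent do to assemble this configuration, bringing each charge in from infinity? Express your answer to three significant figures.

The assembly work is the sum of pairwise potential energies, U = Σ_{i<j} kqᵢqⱼ/rᵢⱼ.
Pair separations: r₁₂ = 0.781 m.
U = (-0.383) = -0.383 J.

-0.383 J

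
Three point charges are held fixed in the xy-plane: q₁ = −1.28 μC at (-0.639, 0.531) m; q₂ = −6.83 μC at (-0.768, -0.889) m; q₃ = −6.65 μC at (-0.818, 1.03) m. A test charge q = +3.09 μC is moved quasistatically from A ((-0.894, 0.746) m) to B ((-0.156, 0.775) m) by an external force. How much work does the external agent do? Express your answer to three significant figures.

0.418 J

For quasistatic motion the external work equals the change in potential energy: W_ext = qΔV = q(V_B − V_A).
At A: distances to the source charges are 0.334 m, 1.64 m, 0.294 m; V_A = Σ kqᵢ/rᵢ = -2.75×10⁵ V.
At B: distances to the source charges are 0.541 m, 1.77 m, 0.709 m; V_B = Σ kqᵢ/rᵢ = -1.40×10⁵ V.
ΔV = V_B − V_A = 1.35×10⁵ V.
W_ext = qΔV = (3.09×10⁻⁶ C)(1.35×10⁵ V) = 0.418 J.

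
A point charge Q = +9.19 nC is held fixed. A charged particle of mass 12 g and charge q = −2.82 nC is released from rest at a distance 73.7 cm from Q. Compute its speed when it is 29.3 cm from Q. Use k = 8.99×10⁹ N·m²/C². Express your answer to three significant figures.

8.94×10⁻³ m/s

Only the electrostatic force acts, so mechanical energy is conserved: ½mv² = U₁ − U₂ = kQq(1/r₁ − 1/r₂).
U₁ − U₂ = (8.99×10⁹ N·m²/C²)(9.19×10⁻⁹ C)(-2.82×10⁻⁹ C)(1/0.737 − 1/0.293) = 4.79×10⁻⁷ J.
v = √(2·4.79×10⁻⁷/0.0120) = 8.94×10⁻³ m/s.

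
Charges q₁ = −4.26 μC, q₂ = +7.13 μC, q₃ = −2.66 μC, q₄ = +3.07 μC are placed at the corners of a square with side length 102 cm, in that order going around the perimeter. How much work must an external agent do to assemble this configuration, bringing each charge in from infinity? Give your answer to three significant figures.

-0.415 J

The assembly work is the sum of pairwise potential energies, U = Σ_{i<j} kqᵢqⱼ/rᵢⱼ.
The four side pairs have separation 1.02 m and the two diagonal pairs 1.44 m.
Summing all 6 pair terms gives U = -0.415 J.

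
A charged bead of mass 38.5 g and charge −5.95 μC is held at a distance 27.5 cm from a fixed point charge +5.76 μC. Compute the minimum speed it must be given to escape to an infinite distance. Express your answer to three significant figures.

7.63 m/s

To just escape, total mechanical energy must reach zero at infinity: ½mv²_min + U = 0, so ½mv²_min = −U = |kQq|/r.
|U| = |kQq|/r = (8.99×10⁹ N·m²/C²)(5.76×10⁻⁶)(5.95×10⁻⁶)/(0.275) = 1.12 J.
v_min = √(2|U|/m) = √(2·1.12/0.0385) = 7.63 m/s.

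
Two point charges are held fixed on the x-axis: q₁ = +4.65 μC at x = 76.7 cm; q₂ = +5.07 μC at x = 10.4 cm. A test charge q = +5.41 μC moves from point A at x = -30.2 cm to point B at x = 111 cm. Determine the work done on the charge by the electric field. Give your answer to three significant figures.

-0.0856 J

The work done by the electric force is W_field = −ΔU = −q(V_B − V_A) = q(V_A − V_B).
At A: distances to the source charges are 1.07 m, 0.406 m; V_A = Σ kqᵢ/rᵢ = 1.51×10⁵ V.
At B: distances to the source charges are 0.343 m, 1.01 m; V_B = Σ kqᵢ/rᵢ = 1.67×10⁵ V.
ΔV = V_B − V_A = 1.58×10⁴ V.
W_field = −qΔV = −(5.41×10⁻⁶ C)(1.58×10⁴ V) = -0.0856 J.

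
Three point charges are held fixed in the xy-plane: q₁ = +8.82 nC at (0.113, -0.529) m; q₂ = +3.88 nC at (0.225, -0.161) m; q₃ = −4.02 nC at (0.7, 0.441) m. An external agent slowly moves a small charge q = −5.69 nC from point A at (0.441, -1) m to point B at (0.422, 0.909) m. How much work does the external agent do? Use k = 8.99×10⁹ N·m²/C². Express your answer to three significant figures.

7.63×10⁻⁷ J

For quasistatic motion the external work equals the change in potential energy: W_ext = qΔV = q(V_B − V_A).
At A: distances to the source charges are 0.574 m, 0.866 m, 1.46 m; V_A = Σ kqᵢ/rᵢ = 154 V.
At B: distances to the source charges are 1.47 m, 1.09 m, 0.544 m; V_B = Σ kqᵢ/rᵢ = 19.6 V.
ΔV = V_B − V_A = -134 V.
W_ext = qΔV = (-5.69×10⁻⁹ C)(-134 V) = 7.63×10⁻⁷ J.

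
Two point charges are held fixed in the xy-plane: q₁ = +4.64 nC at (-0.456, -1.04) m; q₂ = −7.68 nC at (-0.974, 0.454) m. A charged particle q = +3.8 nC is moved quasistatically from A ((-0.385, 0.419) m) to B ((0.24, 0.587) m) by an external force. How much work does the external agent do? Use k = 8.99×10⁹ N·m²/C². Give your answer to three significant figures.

For quasistatic motion the external work equals the change in potential energy: W_ext = qΔV = q(V_B − V_A).
At A: distances to the source charges are 1.46 m, 0.590 m; V_A = Σ kqᵢ/rᵢ = -88.5 V.
At B: distances to the source charges are 1.77 m, 1.22 m; V_B = Σ kqᵢ/rᵢ = -33.0 V.
ΔV = V_B − V_A = 55.5 V.
W_ext = qΔV = (3.80×10⁻⁹ C)(55.5 V) = 2.11×10⁻⁷ J.

2.11×10⁻⁷ J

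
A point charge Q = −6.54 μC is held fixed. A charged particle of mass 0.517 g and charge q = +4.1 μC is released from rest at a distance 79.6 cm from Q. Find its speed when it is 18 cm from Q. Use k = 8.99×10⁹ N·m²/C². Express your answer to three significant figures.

Only the electrostatic force acts, so mechanical energy is conserved: ½mv² = U₁ − U₂ = kQq(1/r₁ − 1/r₂).
U₁ − U₂ = (8.99×10⁹ N·m²/C²)(-6.54×10⁻⁶ C)(4.10×10⁻⁶ C)(1/0.796 − 1/0.180) = 1.04 J.
v = √(2·1.04/5.17×10⁻⁴) = 63.3 m/s.

63.3 m/s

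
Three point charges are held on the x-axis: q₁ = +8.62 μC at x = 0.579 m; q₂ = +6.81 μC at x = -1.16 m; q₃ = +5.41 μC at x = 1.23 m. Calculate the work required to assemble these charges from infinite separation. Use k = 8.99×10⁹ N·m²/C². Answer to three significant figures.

The assembly work is the sum of pairwise potential energies, U = Σ_{i<j} kqᵢqⱼ/rᵢⱼ.
Pair separations: r₁₂ = 1.74 m, r₁₃ = 0.651 m, r₂₃ = 2.39 m.
U = (0.303) + (0.644) + (0.139) = 1.09 J.

1.09 J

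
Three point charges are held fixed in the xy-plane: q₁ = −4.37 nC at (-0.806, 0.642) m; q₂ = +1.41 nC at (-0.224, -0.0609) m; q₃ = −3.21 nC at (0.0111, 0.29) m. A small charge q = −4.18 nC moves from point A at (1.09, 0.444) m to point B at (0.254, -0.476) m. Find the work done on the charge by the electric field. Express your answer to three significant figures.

-1.38×10⁻⁸ J

The work done by the electric force is W_field = −ΔU = −q(V_B − V_A) = q(V_A − V_B).
At A: distances to the source charges are 1.91 m, 1.41 m, 1.09 m; V_A = Σ kqᵢ/rᵢ = -38.1 V.
At B: distances to the source charges are 1.54 m, 0.633 m, 0.804 m; V_B = Σ kqᵢ/rᵢ = -41.4 V.
ΔV = V_B − V_A = -3.31 V.
W_field = −qΔV = −(-4.18×10⁻⁹ C)(-3.31 V) = -1.38×10⁻⁸ J.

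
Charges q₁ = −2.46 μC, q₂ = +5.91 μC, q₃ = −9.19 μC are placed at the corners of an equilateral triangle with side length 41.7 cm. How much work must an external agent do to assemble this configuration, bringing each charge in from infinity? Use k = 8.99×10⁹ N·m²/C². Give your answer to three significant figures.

-0.997 J

The assembly work is the sum of pairwise potential energies, U = Σ_{i<j} kqᵢqⱼ/rᵢⱼ.
All three pair separations equal the side length, 0.417 m.
U = (-0.313) + (0.487) + (-1.17) = -0.997 J.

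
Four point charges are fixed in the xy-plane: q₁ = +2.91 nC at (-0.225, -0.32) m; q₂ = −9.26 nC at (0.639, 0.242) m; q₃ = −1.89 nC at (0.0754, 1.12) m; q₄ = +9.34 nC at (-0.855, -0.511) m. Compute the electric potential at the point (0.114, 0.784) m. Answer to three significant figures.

-86.0 V

Electric potential is a scalar, so the contributions from each charge add algebraically: V = Σ kqᵢ/rᵢ.
Distances from the field point to each charge: r₁ = 1.15 m, r₂ = 0.755 m, r₃ = 0.338 m, r₄ = 1.62 m.
V = k[(2.91×10⁻⁹)/(1.15) + (-9.26×10⁻⁹)/(0.755) + (-1.89×10⁻⁹)/(0.338) + (9.34×10⁻⁹)/(1.62)] = -86.0 V.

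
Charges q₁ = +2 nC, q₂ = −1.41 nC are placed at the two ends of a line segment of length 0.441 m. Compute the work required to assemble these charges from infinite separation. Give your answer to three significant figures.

-5.75×10⁻⁸ J

The assembly work is the sum of pairwise potential energies, U = Σ_{i<j} kqᵢqⱼ/rᵢⱼ.
The separation is r = 0.441 m.
U = (-5.75×10⁻⁸) = -5.75×10⁻⁸ J.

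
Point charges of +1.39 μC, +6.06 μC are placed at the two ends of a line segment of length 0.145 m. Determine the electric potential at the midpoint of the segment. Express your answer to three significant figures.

9.24×10⁵ V

Electric potential is a scalar, so the contributions from each charge add algebraically: V = Σ kqᵢ/rᵢ.
Each charge is 0.0725 m from the midpoint.
V = k[(1.39×10⁻⁶)/(0.0725) + (6.06×10⁻⁶)/(0.0725)] = 9.24×10⁵ V.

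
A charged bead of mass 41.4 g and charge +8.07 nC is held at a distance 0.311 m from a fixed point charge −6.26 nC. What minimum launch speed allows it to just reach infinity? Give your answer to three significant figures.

8.40×10⁻³ m/s

To just escape, total mechanical energy must reach zero at infinity: ½mv²_min + U = 0, so ½mv²_min = −U = |kQq|/r.
|U| = |kQq|/r = (8.99×10⁹ N·m²/C²)(6.26×10⁻⁹)(8.07×10⁻⁹)/(0.311) = 1.46×10⁻⁶ J.
v_min = √(2|U|/m) = √(2·1.46×10⁻⁶/0.0414) = 8.40×10⁻³ m/s.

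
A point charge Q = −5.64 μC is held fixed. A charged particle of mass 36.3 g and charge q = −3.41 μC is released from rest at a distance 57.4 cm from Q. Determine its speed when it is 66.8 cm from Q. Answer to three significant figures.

1.53 m/s

Only the electrostatic force acts, so mechanical energy is conserved: ½mv² = U₁ − U₂ = kQq(1/r₁ − 1/r₂).
U₁ − U₂ = (8.99×10⁹ N·m²/C²)(-5.64×10⁻⁶ C)(-3.41×10⁻⁶ C)(1/0.574 − 1/0.668) = 0.0424 J.
v = √(2·0.0424/0.0363) = 1.53 m/s.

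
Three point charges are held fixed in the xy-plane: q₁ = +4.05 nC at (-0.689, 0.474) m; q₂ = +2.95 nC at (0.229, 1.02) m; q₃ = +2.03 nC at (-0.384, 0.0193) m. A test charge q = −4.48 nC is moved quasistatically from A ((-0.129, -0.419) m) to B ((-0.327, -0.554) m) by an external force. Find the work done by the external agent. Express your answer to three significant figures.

For quasistatic motion the external work equals the change in potential energy: W_ext = qΔV = q(V_B − V_A).
At A: distances to the source charges are 1.05 m, 1.48 m, 0.507 m; V_A = Σ kqᵢ/rᵢ = 88.4 V.
At B: distances to the source charges are 1.09 m, 1.67 m, 0.576 m; V_B = Σ kqᵢ/rᵢ = 81.0 V.
ΔV = V_B − V_A = -7.45 V.
W_ext = qΔV = (-4.48×10⁻⁹ C)(-7.45 V) = 3.34×10⁻⁸ J.

3.34×10⁻⁸ J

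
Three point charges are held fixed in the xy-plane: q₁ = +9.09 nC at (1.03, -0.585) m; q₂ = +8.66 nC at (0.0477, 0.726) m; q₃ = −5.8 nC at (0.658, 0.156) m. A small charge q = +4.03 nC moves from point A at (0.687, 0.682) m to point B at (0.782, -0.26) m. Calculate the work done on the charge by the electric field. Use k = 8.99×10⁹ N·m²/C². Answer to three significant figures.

The work done by the electric force is W_field = −ΔU = −q(V_B − V_A) = q(V_A − V_B).
At A: distances to the source charges are 1.31 m, 0.641 m, 0.527 m; V_A = Σ kqᵢ/rᵢ = 84.8 V.
At B: distances to the source charges are 0.409 m, 1.23 m, 0.434 m; V_B = Σ kqᵢ/rᵢ = 143 V.
ΔV = V_B − V_A = 58.3 V.
W_field = −qΔV = −(4.03×10⁻⁹ C)(58.3 V) = -2.35×10⁻⁷ J.

-2.35×10⁻⁷ J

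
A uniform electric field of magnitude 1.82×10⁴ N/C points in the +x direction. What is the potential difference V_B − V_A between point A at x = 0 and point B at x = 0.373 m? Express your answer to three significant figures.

In a uniform field, potential decreases in the direction of E: V_B − V_A = −E·Δx.
V_B − V_A = −(1.82×10⁴ V/m)(0.373 m) = -6790 V.

-6790 V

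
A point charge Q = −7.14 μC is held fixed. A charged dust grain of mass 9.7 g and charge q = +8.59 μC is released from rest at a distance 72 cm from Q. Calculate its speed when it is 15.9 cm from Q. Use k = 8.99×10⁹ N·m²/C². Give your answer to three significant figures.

Only the electrostatic force acts, so mechanical energy is conserved: ½mv² = U₁ − U₂ = kQq(1/r₁ − 1/r₂).
U₁ − U₂ = (8.99×10⁹ N·m²/C²)(-7.14×10⁻⁶ C)(8.59×10⁻⁶ C)(1/0.720 − 1/0.159) = 2.70 J.
v = √(2·2.70/9.70×10⁻³) = 23.6 m/s.

23.6 m/s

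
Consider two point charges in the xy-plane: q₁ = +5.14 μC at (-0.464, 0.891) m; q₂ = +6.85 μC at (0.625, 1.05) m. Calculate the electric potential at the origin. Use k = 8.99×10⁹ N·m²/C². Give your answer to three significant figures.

9.64×10⁴ V

The total potential is the scalar sum of each charge's contribution, V = Σ kqᵢ/rᵢ.
Distances from the field point to each charge: r₁ = 1.00 m, r₂ = 1.22 m.
V = k[(5.14×10⁻⁶)/(1.00) + (6.85×10⁻⁶)/(1.22)] = 9.64×10⁴ V.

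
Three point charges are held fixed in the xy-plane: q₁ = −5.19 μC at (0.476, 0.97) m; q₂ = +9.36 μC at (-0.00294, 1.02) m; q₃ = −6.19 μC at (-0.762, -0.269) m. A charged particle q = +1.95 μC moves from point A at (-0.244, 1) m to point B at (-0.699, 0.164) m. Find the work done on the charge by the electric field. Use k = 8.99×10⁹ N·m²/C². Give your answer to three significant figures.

0.636 J

The work done by the electric force is W_field = −ΔU = −q(V_B − V_A) = q(V_A − V_B).
At A: distances to the source charges are 0.721 m, 0.242 m, 1.37 m; V_A = Σ kqᵢ/rᵢ = 2.43×10⁵ V.
At B: distances to the source charges are 1.42 m, 1.10 m, 0.438 m; V_B = Σ kqᵢ/rᵢ = -8.37×10⁴ V.
ΔV = V_B − V_A = -3.26×10⁵ V.
W_field = −qΔV = −(1.95×10⁻⁶ C)(-3.26×10⁵ V) = 0.636 J.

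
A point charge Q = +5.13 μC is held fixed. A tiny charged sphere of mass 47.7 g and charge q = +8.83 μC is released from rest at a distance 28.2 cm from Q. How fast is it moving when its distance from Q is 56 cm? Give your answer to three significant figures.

Only the electrostatic force acts, so mechanical energy is conserved: ½mv² = U₁ − U₂ = kQq(1/r₁ − 1/r₂).
U₁ − U₂ = (8.99×10⁹ N·m²/C²)(5.13×10⁻⁶ C)(8.83×10⁻⁶ C)(1/0.282 − 1/0.560) = 0.717 J.
v = √(2·0.717/0.0477) = 5.48 m/s.

5.48 m/s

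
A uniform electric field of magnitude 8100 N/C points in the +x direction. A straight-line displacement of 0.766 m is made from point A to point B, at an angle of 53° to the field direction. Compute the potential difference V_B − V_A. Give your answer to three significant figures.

Only the component of displacement along E changes the potential: ΔV = −E·d·cosθ.
ΔV = −(8100 V/m)(0.766 m)cos53° = -3730 V.

-3730 V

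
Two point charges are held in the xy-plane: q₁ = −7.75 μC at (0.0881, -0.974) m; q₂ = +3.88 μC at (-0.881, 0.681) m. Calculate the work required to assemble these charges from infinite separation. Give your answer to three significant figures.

The assembly work is the sum of pairwise potential energies, U = Σ_{i<j} kqᵢqⱼ/rᵢⱼ.
Pair separations: r₁₂ = 1.92 m.
U = (-0.141) = -0.141 J.

-0.141 J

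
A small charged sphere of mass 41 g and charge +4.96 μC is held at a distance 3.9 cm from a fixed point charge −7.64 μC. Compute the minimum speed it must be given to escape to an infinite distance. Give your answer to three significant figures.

20.6 m/s

To just escape, total mechanical energy must reach zero at infinity: ½mv²_min + U = 0, so ½mv²_min = −U = |kQq|/r.
|U| = |kQq|/r = (8.99×10⁹ N·m²/C²)(7.64×10⁻⁶)(4.96×10⁻⁶)/(0.0390) = 8.74 J.
v_min = √(2|U|/m) = √(2·8.74/0.0410) = 20.6 m/s.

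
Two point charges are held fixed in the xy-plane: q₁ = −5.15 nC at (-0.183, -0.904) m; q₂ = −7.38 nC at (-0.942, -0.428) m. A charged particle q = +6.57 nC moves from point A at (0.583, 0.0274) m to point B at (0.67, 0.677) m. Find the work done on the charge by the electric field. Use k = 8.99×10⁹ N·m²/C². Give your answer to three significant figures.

-1.34×10⁻⁷ J

The work done by the electric force is W_field = −ΔU = −q(V_B − V_A) = q(V_A − V_B).
At A: distances to the source charges are 1.21 m, 1.59 m; V_A = Σ kqᵢ/rᵢ = -80.1 V.
At B: distances to the source charges are 1.80 m, 1.95 m; V_B = Σ kqᵢ/rᵢ = -59.7 V.
ΔV = V_B − V_A = 20.4 V.
W_field = −qΔV = −(6.57×10⁻⁹ C)(20.4 V) = -1.34×10⁻⁷ J.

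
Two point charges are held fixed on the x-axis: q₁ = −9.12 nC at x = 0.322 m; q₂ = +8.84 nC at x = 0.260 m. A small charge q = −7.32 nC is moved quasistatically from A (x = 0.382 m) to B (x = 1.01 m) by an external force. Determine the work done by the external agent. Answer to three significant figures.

-5.14×10⁻⁶ J

For quasistatic motion the external work equals the change in potential energy: W_ext = qΔV = q(V_B − V_A).
At A: distances to the source charges are 0.0600 m, 0.122 m; V_A = Σ kqᵢ/rᵢ = -715 V.
At B: distances to the source charges are 0.688 m, 0.750 m; V_B = Σ kqᵢ/rᵢ = -13.2 V.
ΔV = V_B − V_A = 702 V.
W_ext = qΔV = (-7.32×10⁻⁹ C)(702 V) = -5.14×10⁻⁶ J.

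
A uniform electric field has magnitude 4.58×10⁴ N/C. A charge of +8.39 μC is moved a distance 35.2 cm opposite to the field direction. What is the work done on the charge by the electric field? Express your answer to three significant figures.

The potential change for a displacement 35.2 cm opposite to the field direction is ΔV = +Ed = 1.61×10⁴ V.
W_field = −qΔV = -0.135 J.

-0.135 J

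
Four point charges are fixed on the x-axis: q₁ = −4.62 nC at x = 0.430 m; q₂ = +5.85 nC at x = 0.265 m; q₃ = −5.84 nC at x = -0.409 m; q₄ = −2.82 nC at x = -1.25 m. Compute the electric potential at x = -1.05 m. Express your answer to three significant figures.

-197 V

Electric potential is a scalar, so the contributions from each charge add algebraically: V = Σ kqᵢ/rᵢ.
Distances from the field point to each charge: r₁ = 1.48 m, r₂ = 1.31 m, r₃ = 0.641 m, r₄ = 0.200 m.
V = k[(-4.62×10⁻⁹)/(1.48) + (5.85×10⁻⁹)/(1.31) + (-5.84×10⁻⁹)/(0.641) + (-2.82×10⁻⁹)/(0.200)] = -197 V.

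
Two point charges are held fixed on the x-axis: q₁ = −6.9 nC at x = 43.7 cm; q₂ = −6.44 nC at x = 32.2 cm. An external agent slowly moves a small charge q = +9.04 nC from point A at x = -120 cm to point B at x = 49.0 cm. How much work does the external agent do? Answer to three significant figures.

-1.30×10⁻⁵ J

For quasistatic motion the external work equals the change in potential energy: W_ext = qΔV = q(V_B − V_A).
At A: distances to the source charges are 1.64 m, 1.52 m; V_A = Σ kqᵢ/rᵢ = -75.9 V.
At B: distances to the source charges are 0.0530 m, 0.168 m; V_B = Σ kqᵢ/rᵢ = -1520 V.
ΔV = V_B − V_A = -1440 V.
W_ext = qΔV = (9.04×10⁻⁹ C)(-1440 V) = -1.30×10⁻⁵ J.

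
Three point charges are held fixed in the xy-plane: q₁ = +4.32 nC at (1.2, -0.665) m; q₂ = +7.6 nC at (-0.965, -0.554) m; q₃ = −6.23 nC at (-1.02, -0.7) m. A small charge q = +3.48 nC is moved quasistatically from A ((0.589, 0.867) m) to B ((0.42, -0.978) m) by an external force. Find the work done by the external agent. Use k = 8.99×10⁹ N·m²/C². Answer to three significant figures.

For quasistatic motion the external work equals the change in potential energy: W_ext = qΔV = q(V_B − V_A).
At A: distances to the source charges are 1.65 m, 2.11 m, 2.25 m; V_A = Σ kqᵢ/rᵢ = 31.1 V.
At B: distances to the source charges are 0.840 m, 1.45 m, 1.47 m; V_B = Σ kqᵢ/rᵢ = 55.2 V.
ΔV = V_B − V_A = 24.1 V.
W_ext = qΔV = (3.48×10⁻⁹ C)(24.1 V) = 8.40×10⁻⁸ J.

8.40×10⁻⁸ J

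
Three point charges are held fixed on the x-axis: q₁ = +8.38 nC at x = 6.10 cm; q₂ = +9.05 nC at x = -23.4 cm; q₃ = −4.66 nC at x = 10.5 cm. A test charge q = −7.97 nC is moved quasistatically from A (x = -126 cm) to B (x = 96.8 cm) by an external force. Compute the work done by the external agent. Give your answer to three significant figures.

For quasistatic motion the external work equals the change in potential energy: W_ext = qΔV = q(V_B − V_A).
At A: distances to the source charges are 1.32 m, 1.03 m, 1.36 m; V_A = Σ kqᵢ/rᵢ = 106 V.
At B: distances to the source charges are 0.907 m, 1.20 m, 0.863 m; V_B = Σ kqᵢ/rᵢ = 102 V.
ΔV = V_B − V_A = -3.43 V.
W_ext = qΔV = (-7.97×10⁻⁹ C)(-3.43 V) = 2.74×10⁻⁸ J.

2.74×10⁻⁸ J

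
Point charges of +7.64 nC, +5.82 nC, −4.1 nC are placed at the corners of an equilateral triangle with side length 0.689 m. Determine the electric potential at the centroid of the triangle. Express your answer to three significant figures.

212 V

The total potential is the scalar sum of each charge's contribution, V = Σ kqᵢ/rᵢ.
The distance from each vertex to the centroid is a/√3 = 0.398 m.
V = k[(7.64×10⁻⁹)/(0.398) + (5.82×10⁻⁹)/(0.398) + (-4.10×10⁻⁹)/(0.398)] = 212 V.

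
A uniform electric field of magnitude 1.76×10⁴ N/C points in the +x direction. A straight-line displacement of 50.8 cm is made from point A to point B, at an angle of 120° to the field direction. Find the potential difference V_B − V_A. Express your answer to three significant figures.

Only the component of displacement along E changes the potential: ΔV = −E·d·cosθ.
ΔV = −(1.76×10⁴ V/m)(0.508 m)cos120° = 4470 V.

4470 V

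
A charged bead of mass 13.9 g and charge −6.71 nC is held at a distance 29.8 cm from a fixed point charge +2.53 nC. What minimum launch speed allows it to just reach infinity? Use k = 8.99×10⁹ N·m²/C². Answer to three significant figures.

To just escape, total mechanical energy must reach zero at infinity: ½mv²_min + U = 0, so ½mv²_min = −U = |kQq|/r.
|U| = |kQq|/r = (8.99×10⁹ N·m²/C²)(2.53×10⁻⁹)(6.71×10⁻⁹)/(0.298) = 5.12×10⁻⁷ J.
v_min = √(2|U|/m) = √(2·5.12×10⁻⁷/0.0139) = 8.58×10⁻³ m/s.

8.58×10⁻³ m/s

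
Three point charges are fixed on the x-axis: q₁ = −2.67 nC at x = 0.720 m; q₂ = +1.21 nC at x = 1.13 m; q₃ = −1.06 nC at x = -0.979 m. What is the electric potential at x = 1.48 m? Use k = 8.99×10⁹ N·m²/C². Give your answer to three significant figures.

-4.38 V

The total potential is the scalar sum of each charge's contribution, V = Σ kqᵢ/rᵢ.
Distances from the field point to each charge: r₁ = 0.760 m, r₂ = 0.350 m, r₃ = 2.46 m.
V = k[(-2.67×10⁻⁹)/(0.760) + (1.21×10⁻⁹)/(0.350) + (-1.06×10⁻⁹)/(2.46)] = -4.38 V.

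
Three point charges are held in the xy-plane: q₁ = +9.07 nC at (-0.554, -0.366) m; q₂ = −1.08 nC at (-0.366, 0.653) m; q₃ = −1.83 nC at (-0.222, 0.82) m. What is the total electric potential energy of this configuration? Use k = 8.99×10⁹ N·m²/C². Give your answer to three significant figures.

-1.26×10⁻⁷ J

The assembly work is the sum of pairwise potential energies, U = Σ_{i<j} kqᵢqⱼ/rᵢⱼ.
Pair separations: r₁₂ = 1.04 m, r₁₃ = 1.23 m, r₂₃ = 0.221 m.
U = (-8.50×10⁻⁸) + (-1.21×10⁻⁷) + (8.06×10⁻⁸) = -1.26×10⁻⁷ J.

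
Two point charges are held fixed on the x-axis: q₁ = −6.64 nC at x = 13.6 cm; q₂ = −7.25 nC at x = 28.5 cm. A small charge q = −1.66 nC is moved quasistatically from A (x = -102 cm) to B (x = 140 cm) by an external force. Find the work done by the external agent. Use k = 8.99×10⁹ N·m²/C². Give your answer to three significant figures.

6.80×10⁻⁹ J

For quasistatic motion the external work equals the change in potential energy: W_ext = qΔV = q(V_B − V_A).
At A: distances to the source charges are 1.16 m, 1.30 m; V_A = Σ kqᵢ/rᵢ = -102 V.
At B: distances to the source charges are 1.26 m, 1.11 m; V_B = Σ kqᵢ/rᵢ = -106 V.
ΔV = V_B − V_A = -4.10 V.
W_ext = qΔV = (-1.66×10⁻⁹ C)(-4.10 V) = 6.80×10⁻⁹ J.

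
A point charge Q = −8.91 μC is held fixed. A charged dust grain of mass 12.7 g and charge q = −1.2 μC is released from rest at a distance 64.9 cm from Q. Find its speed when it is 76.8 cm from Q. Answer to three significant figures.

1.90 m/s

Only the electrostatic force acts, so mechanical energy is conserved: ½mv² = U₁ − U₂ = kQq(1/r₁ − 1/r₂).
U₁ − U₂ = (8.99×10⁹ N·m²/C²)(-8.91×10⁻⁶ C)(-1.20×10⁻⁶ C)(1/0.649 − 1/0.768) = 0.0229 J.
v = √(2·0.0229/0.0127) = 1.90 m/s.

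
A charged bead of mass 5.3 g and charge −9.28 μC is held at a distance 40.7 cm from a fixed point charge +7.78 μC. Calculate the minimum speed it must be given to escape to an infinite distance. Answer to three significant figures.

To just escape, total mechanical energy must reach zero at infinity: ½mv²_min + U = 0, so ½mv²_min = −U = |kQq|/r.
|U| = |kQq|/r = (8.99×10⁹ N·m²/C²)(7.78×10⁻⁶)(9.28×10⁻⁶)/(0.407) = 1.59 J.
v_min = √(2|U|/m) = √(2·1.59/5.30×10⁻³) = 24.5 m/s.

24.5 m/s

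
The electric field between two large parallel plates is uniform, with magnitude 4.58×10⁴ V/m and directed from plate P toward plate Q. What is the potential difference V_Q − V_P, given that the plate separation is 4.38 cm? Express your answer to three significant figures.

-2010 V

In a uniform field, potential decreases in the direction of E: ΔV = −E·d for a displacement d parallel to E.
Going from P to Q is a displacement of 4.38 cm along the field, so V_Q − V_P = −Ed = -2010 V.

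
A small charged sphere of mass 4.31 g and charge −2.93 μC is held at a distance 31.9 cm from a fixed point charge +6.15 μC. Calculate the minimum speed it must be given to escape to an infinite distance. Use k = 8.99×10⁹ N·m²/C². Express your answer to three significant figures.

15.4 m/s

To just escape, total mechanical energy must reach zero at infinity: ½mv²_min + U = 0, so ½mv²_min = −U = |kQq|/r.
|U| = |kQq|/r = (8.99×10⁹ N·m²/C²)(6.15×10⁻⁶)(2.93×10⁻⁶)/(0.319) = 0.508 J.
v_min = √(2|U|/m) = √(2·0.508/4.31×10⁻³) = 15.4 m/s.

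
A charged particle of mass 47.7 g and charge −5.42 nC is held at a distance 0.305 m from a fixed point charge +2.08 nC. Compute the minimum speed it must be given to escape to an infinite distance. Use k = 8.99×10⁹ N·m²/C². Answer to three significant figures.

To just escape, total mechanical energy must reach zero at infinity: ½mv²_min + U = 0, so ½mv²_min = −U = |kQq|/r.
|U| = |kQq|/r = (8.99×10⁹ N·m²/C²)(2.08×10⁻⁹)(5.42×10⁻⁹)/(0.305) = 3.32×10⁻⁷ J.
v_min = √(2|U|/m) = √(2·3.32×10⁻⁷/0.0477) = 3.73×10⁻³ m/s.

3.73×10⁻³ m/s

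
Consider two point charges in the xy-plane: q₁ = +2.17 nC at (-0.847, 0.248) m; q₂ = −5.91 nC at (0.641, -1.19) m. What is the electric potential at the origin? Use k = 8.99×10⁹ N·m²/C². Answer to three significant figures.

Electric potential is a scalar, so the contributions from each charge add algebraically: V = Σ kqᵢ/rᵢ.
Distances from the field point to each charge: r₁ = 0.883 m, r₂ = 1.35 m.
V = k[(2.17×10⁻⁹)/(0.883) + (-5.91×10⁻⁹)/(1.35)] = -17.2 V.

-17.2 V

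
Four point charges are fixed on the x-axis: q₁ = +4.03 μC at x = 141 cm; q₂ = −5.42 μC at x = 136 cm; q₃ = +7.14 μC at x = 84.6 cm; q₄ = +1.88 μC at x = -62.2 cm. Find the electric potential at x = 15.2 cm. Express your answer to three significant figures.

Electric potential is a scalar, so the contributions from each charge add algebraically: V = Σ kqᵢ/rᵢ.
Distances from the field point to each charge: r₁ = 1.26 m, r₂ = 1.21 m, r₃ = 0.694 m, r₄ = 0.774 m.
V = k[(4.03×10⁻⁶)/(1.26) + (-5.42×10⁻⁶)/(1.21) + (7.14×10⁻⁶)/(0.694) + (1.88×10⁻⁶)/(0.774)] = 1.03×10⁵ V.

1.03×10⁵ V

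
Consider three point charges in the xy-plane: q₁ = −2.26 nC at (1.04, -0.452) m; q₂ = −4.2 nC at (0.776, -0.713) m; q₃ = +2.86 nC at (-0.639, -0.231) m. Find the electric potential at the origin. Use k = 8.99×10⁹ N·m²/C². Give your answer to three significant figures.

The total potential is the scalar sum of each charge's contribution, V = Σ kqᵢ/rᵢ.
Distances from the field point to each charge: r₁ = 1.13 m, r₂ = 1.05 m, r₃ = 0.679 m.
V = k[(-2.26×10⁻⁹)/(1.13) + (-4.20×10⁻⁹)/(1.05) + (2.86×10⁻⁹)/(0.679)] = -15.9 V.

-15.9 V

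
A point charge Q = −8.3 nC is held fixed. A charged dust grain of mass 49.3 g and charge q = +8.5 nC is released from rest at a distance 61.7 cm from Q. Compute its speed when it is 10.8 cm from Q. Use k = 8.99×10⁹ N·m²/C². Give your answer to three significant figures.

Only the electrostatic force acts, so mechanical energy is conserved: ½mv² = U₁ − U₂ = kQq(1/r₁ − 1/r₂).
U₁ − U₂ = (8.99×10⁹ N·m²/C²)(-8.30×10⁻⁹ C)(8.50×10⁻⁹ C)(1/0.617 − 1/0.108) = 4.84×10⁻⁶ J.
v = √(2·4.84×10⁻⁶/0.0493) = 0.0140 m/s.

0.0140 m/s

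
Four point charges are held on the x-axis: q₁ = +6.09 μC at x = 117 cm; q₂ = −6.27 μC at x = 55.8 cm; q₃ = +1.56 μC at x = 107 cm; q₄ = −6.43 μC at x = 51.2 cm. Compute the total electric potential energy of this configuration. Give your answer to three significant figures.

The assembly work is the sum of pairwise potential energies, U = Σ_{i<j} kqᵢqⱼ/rᵢⱼ.
Pair separations: r₁₂ = 0.612 m, r₁₃ = 0.100 m, r₁₄ = 0.658 m, r₂₃ = 0.512 m, r₂₄ = 0.0460 m, r₃₄ = 0.558 m.
Summing all 6 pair terms gives U = 7.30 J.

7.30 J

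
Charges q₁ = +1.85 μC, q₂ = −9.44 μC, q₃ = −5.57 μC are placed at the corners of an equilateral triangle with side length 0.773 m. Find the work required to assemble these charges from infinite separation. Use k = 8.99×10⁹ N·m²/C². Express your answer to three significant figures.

0.289 J

The assembly work is the sum of pairwise potential energies, U = Σ_{i<j} kqᵢqⱼ/rᵢⱼ.
All three pair separations equal the side length, 0.773 m.
U = (-0.203) + (-0.120) + (0.612) = 0.289 J.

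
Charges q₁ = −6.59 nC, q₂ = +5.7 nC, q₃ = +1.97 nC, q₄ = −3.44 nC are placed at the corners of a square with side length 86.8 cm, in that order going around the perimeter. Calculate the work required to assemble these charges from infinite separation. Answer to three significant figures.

The work to assemble the configuration equals its total potential energy, U = Σ kqᵢqⱼ/rᵢⱼ over all pairs.
The four side pairs have separation 0.868 m and the two diagonal pairs 1.23 m.
Summing all 6 pair terms gives U = -3.47×10⁻⁷ J.

-3.47×10⁻⁷ J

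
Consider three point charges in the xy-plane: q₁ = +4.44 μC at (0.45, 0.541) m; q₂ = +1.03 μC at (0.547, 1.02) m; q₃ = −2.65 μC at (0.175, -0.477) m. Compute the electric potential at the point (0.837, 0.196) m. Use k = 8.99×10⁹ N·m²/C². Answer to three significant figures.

6.24×10⁴ V

Electric potential is a scalar, so the contributions from each charge add algebraically: V = Σ kqᵢ/rᵢ.
Distances from the field point to each charge: r₁ = 0.518 m, r₂ = 0.874 m, r₃ = 0.944 m.
V = k[(4.44×10⁻⁶)/(0.518) + (1.03×10⁻⁶)/(0.874) + (-2.65×10⁻⁶)/(0.944)] = 6.24×10⁴ V.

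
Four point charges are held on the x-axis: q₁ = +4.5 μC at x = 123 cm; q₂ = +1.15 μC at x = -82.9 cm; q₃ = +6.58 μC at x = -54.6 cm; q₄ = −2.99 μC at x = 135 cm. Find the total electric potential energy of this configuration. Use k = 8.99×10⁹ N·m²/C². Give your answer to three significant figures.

-0.703 J

The assembly work is the sum of pairwise potential energies, U = Σ_{i<j} kqᵢqⱼ/rᵢⱼ.
Pair separations: r₁₂ = 2.06 m, r₁₃ = 1.78 m, r₁₄ = 0.120 m, r₂₃ = 0.283 m, r₂₄ = 2.18 m, r₃₄ = 1.90 m.
Summing all 6 pair terms gives U = -0.703 J.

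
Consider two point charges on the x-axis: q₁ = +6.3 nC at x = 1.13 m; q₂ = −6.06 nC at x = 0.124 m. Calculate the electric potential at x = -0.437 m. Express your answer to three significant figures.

-61.0 V

The total potential is the scalar sum of each charge's contribution, V = Σ kqᵢ/rᵢ.
Distances from the field point to each charge: r₁ = 1.57 m, r₂ = 0.561 m.
V = k[(6.30×10⁻⁹)/(1.57) + (-6.06×10⁻⁹)/(0.561)] = -61.0 V.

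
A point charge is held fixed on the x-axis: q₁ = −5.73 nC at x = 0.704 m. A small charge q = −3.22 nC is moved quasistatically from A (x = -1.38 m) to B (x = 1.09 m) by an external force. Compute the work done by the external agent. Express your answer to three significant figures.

For quasistatic motion the external work equals the change in potential energy: W_ext = qΔV = q(V_B − V_A).
At A: distance to the source charge is 2.08 m; V_A = kq₁/r = -24.7 V.
At B: distance to the source charge is 0.386 m; V_B = kq₁/r = -133 V.
ΔV = V_B − V_A = -109 V.
W_ext = qΔV = (-3.22×10⁻⁹ C)(-109 V) = 3.50×10⁻⁷ J.

3.50×10⁻⁷ J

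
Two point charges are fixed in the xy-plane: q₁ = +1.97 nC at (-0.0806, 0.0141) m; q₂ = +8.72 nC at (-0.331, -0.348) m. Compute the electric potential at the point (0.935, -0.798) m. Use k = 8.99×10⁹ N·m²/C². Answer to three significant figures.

Electric potential is a scalar, so the contributions from each charge add algebraically: V = Σ kqᵢ/rᵢ.
Distances from the field point to each charge: r₁ = 1.30 m, r₂ = 1.34 m.
V = k[(1.97×10⁻⁹)/(1.30) + (8.72×10⁻⁹)/(1.34)] = 72.0 V.

72.0 V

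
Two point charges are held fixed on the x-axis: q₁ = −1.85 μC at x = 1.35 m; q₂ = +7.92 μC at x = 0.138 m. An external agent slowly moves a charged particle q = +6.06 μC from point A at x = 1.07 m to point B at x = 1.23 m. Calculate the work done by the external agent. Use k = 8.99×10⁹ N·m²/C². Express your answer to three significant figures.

-0.548 J

For quasistatic motion the external work equals the change in potential energy: W_ext = qΔV = q(V_B − V_A).
At A: distances to the source charges are 0.280 m, 0.932 m; V_A = Σ kqᵢ/rᵢ = 1.70×10⁴ V.
At B: distances to the source charges are 0.120 m, 1.09 m; V_B = Σ kqᵢ/rᵢ = -7.34×10⁴ V.
ΔV = V_B − V_A = -9.04×10⁴ V.
W_ext = qΔV = (6.06×10⁻⁶ C)(-9.04×10⁴ V) = -0.548 J.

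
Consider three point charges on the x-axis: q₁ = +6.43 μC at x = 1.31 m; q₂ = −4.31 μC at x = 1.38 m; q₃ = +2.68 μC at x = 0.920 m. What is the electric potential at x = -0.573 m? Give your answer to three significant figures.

2.70×10⁴ V

The total potential is the scalar sum of each charge's contribution, V = Σ kqᵢ/rᵢ.
Distances from the field point to each charge: r₁ = 1.88 m, r₂ = 1.95 m, r₃ = 1.49 m.
V = k[(6.43×10⁻⁶)/(1.88) + (-4.31×10⁻⁶)/(1.95) + (2.68×10⁻⁶)/(1.49)] = 2.70×10⁴ V.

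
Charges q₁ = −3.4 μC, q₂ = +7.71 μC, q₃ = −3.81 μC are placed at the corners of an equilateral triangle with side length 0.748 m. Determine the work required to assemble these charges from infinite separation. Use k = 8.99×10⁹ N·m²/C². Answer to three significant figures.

-0.512 J

The work to assemble the configuration equals its total potential energy, U = Σ kqᵢqⱼ/rᵢⱼ over all pairs.
All three pair separations equal the side length, 0.748 m.
U = (-0.315) + (0.156) + (-0.353) = -0.512 J.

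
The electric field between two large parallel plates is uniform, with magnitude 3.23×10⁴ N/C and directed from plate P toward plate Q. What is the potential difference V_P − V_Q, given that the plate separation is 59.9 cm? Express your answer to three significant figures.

1.93×10⁴ V

In a uniform field, potential decreases in the direction of E: ΔV = −E·d for a displacement d parallel to E.
Going from Q to P is a displacement of 59.9 cm opposite to the field, so V_P − V_Q = +Ed = 1.93×10⁴ V.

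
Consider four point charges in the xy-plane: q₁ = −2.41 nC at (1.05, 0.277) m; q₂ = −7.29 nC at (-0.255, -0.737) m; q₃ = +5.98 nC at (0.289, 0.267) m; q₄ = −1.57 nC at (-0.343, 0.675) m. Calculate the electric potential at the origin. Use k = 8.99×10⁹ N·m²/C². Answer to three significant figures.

14.0 V

Electric potential is a scalar, so the contributions from each charge add algebraically: V = Σ kqᵢ/rᵢ.
Distances from the field point to each charge: r₁ = 1.09 m, r₂ = 0.780 m, r₃ = 0.393 m, r₄ = 0.757 m.
V = k[(-2.41×10⁻⁹)/(1.09) + (-7.29×10⁻⁹)/(0.780) + (5.98×10⁻⁹)/(0.393) + (-1.57×10⁻⁹)/(0.757)] = 14.0 V.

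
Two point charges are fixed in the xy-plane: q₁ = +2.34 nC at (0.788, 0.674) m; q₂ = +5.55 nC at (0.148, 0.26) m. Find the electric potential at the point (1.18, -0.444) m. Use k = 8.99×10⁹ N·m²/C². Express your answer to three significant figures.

Electric potential is a scalar, so the contributions from each charge add algebraically: V = Σ kqᵢ/rᵢ.
Distances from the field point to each charge: r₁ = 1.18 m, r₂ = 1.25 m.
V = k[(2.34×10⁻⁹)/(1.18) + (5.55×10⁻⁹)/(1.25)] = 57.7 V.

57.7 V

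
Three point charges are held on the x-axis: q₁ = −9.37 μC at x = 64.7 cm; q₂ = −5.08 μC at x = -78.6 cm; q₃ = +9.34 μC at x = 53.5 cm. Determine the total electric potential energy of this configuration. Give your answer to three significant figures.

-7.05 J

The work to assemble the configuration equals its total potential energy, U = Σ kqᵢqⱼ/rᵢⱼ over all pairs.
Pair separations: r₁₂ = 1.43 m, r₁₃ = 0.112 m, r₂₃ = 1.32 m.
U = (0.299) + (-7.02) + (-0.323) = -7.05 J.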